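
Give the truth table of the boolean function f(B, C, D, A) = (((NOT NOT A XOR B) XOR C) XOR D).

B | C | D | A | Output
----------------------
0 | 0 | 0 | 0 | 0
0 | 0 | 0 | 1 | 1
0 | 0 | 1 | 0 | 1
0 | 0 | 1 | 1 | 0
0 | 1 | 0 | 0 | 1
0 | 1 | 0 | 1 | 0
0 | 1 | 1 | 0 | 0
0 | 1 | 1 | 1 | 1
1 | 0 | 0 | 0 | 1
1 | 0 | 0 | 1 | 0
1 | 0 | 1 | 0 | 0
1 | 0 | 1 | 1 | 1
1 | 1 | 0 | 0 | 0
1 | 1 | 0 | 1 | 1
1 | 1 | 1 | 0 | 1
1 | 1 | 1 | 1 | 0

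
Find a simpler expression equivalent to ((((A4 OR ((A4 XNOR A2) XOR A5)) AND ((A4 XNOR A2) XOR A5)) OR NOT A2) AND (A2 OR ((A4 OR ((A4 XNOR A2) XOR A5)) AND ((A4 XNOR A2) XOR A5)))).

By distribution ((E OR v) AND (E OR NOT v) = E) then absorption (E AND (E OR v) = E):
= ((A4 XNOR A2) XOR A5)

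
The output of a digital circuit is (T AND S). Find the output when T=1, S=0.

Substituting: (1 AND 0)
= 0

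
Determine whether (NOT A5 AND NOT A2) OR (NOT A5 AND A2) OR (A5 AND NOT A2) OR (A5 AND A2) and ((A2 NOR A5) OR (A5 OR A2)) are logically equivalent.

Yes, they are equivalent — the two output columns agree on all 4 assignments:
A5 | A2 | Expression 1 | Expression 2
-------------------------------------
0 | 0 | 1 | 1
0 | 1 | 1 | 1
1 | 0 | 1 | 1
1 | 1 | 1 | 1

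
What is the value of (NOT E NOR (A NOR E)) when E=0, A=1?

Substituting: (NOT 0 NOR (1 NOR 0))
= 0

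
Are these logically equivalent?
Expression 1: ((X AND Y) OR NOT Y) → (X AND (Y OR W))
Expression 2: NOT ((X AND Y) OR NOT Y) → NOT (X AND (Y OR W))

No, Inverse is not equivalent to original (counterexample: W=0, X=0, Y=0)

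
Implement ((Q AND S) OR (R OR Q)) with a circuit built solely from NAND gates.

((((Q NAND S) NAND (Q NAND S)) NAND ((Q NAND S) NAND (Q NAND S))) NAND (((R NAND R) NAND (Q NAND Q)) NAND ((R NAND R) NAND (Q NAND Q))))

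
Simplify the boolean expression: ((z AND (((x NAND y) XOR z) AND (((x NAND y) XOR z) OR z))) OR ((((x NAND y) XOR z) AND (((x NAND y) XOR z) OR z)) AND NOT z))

By distribution ((E AND v) OR (E AND NOT v) = E) then absorption (E AND (E OR v) = E):
= ((x NAND y) XOR z)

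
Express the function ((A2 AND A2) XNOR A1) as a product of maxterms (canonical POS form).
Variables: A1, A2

ΠM(1, 2) = (A1 OR NOT A2) AND (NOT A1 OR A2)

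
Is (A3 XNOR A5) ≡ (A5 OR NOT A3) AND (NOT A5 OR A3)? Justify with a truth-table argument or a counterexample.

Yes, they are equivalent — the two output columns agree on all 4 assignments:
A5 | A3 | Expression 1 | Expression 2
-------------------------------------
0 | 0 | 1 | 1
0 | 1 | 0 | 0
1 | 0 | 0 | 0
1 | 1 | 1 | 1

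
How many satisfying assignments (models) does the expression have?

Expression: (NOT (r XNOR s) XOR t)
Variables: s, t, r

Satisfying assignments: (0,0,1), (0,1,0), (1,0,0), (1,1,1)
Count: 4 out of 8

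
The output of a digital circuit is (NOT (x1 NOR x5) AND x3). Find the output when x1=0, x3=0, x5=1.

Substituting: (NOT (0 NOR 1) AND 0)
= 0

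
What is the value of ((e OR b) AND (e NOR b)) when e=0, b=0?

Substituting: ((0 OR 0) AND (0 NOR 0))
= 0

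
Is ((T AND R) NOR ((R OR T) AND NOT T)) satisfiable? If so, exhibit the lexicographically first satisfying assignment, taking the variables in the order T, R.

T=0, R=0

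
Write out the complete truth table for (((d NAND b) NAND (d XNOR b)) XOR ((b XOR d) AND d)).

d | b | Output
--------------
0 | 0 | 0
0 | 1 | 1
1 | 0 | 0
1 | 1 | 1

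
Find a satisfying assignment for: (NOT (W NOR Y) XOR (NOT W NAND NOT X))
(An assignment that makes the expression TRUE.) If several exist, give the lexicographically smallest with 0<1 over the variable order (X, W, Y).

X=0, W=0, Y=1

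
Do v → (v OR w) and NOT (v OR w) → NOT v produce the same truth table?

Yes, Contrapositive is always equivalent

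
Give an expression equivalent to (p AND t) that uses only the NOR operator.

((p NOR p) NOR (t NOR t))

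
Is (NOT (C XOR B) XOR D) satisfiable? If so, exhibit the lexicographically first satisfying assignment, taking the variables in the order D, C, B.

D=0, C=0, B=0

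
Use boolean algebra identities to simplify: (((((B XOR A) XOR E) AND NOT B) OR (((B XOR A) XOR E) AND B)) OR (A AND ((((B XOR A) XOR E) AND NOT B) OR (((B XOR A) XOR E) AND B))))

By absorption (E OR (E AND v) = E) then distribution ((E AND v) OR (E AND NOT v) = E):
= ((B XOR A) XOR E)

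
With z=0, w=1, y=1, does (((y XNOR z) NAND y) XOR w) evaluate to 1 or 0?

Substituting: (((1 XNOR 0) NAND 1) XOR 1)
= 0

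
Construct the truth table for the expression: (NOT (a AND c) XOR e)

c | e | a | Output
------------------
0 | 0 | 0 | 1
0 | 0 | 1 | 1
0 | 1 | 0 | 0
0 | 1 | 1 | 0
1 | 0 | 0 | 1
1 | 0 | 1 | 0
1 | 1 | 0 | 0
1 | 1 | 1 | 1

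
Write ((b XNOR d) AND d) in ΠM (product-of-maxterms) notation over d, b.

ΠM(0, 1, 2) = (d OR b) AND (d OR NOT b) AND (NOT d OR b)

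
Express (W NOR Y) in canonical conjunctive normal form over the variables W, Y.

(W OR NOT Y) AND (NOT W OR Y) AND (NOT W OR NOT Y)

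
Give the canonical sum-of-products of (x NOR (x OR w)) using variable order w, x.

Σm(0) = (NOT w AND NOT x)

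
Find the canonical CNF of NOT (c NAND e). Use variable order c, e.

(c OR e) AND (c OR NOT e) AND (NOT c OR e)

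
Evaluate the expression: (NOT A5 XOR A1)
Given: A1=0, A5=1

Substituting: (NOT 1 XOR 0)
= 0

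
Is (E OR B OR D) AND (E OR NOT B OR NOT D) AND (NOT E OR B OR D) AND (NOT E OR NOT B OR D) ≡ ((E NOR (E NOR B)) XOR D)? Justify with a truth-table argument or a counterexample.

Yes, they are equivalent — the two output columns agree on all 8 assignments:
E | B | D | Expression 1 | Expression 2
---------------------------------------
0 | 0 | 0 | 0 | 0
0 | 0 | 1 | 1 | 1
0 | 1 | 0 | 1 | 1
0 | 1 | 1 | 0 | 0
1 | 0 | 0 | 0 | 0
1 | 0 | 1 | 1 | 1
1 | 1 | 0 | 0 | 0
1 | 1 | 1 | 1 | 1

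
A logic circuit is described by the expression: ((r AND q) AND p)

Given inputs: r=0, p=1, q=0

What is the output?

Substituting: ((0 AND 0) AND 1)
= 0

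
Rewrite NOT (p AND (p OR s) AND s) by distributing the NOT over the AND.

NOT p OR NOT (p OR s) OR NOT s
De Morgan's: NOT(AND of terms) = OR of negations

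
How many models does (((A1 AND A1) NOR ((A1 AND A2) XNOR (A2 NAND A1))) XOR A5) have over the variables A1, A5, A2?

Satisfying assignments: (0,0,0), (0,0,1), (1,1,0), (1,1,1)
Count: 4 out of 8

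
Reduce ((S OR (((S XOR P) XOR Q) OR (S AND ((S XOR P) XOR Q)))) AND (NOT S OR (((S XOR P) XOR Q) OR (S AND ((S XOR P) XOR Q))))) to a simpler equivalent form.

By distribution ((E OR v) AND (E OR NOT v) = E) then absorption (E OR (E AND v) = E):
= ((S XOR P) XOR Q)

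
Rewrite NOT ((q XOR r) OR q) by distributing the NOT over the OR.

NOT (q XOR r) AND NOT q
De Morgan's: NOT(OR of terms) = AND of negations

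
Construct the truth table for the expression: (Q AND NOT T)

T | Q | Output
--------------
0 | 0 | 0
0 | 1 | 1
1 | 0 | 0
1 | 1 | 0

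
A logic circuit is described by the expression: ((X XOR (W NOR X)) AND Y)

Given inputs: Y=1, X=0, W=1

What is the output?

Substituting: ((0 XOR (1 NOR 0)) AND 1)
= 0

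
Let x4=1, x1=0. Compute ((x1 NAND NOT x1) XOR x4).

Substituting: ((0 NAND NOT 0) XOR 1)
= 0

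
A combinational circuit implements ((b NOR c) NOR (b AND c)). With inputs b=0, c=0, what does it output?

Substituting: ((0 NOR 0) NOR (0 AND 0))
= 0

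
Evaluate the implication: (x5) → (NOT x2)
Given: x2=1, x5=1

Antecedent (x5) = 1; consequent (NOT x2) = 0.
1 → 0 = 0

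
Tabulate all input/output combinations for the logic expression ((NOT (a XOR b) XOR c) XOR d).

c | b | d | a | Output
----------------------
0 | 0 | 0 | 0 | 1
0 | 0 | 0 | 1 | 0
0 | 0 | 1 | 0 | 0
0 | 0 | 1 | 1 | 1
0 | 1 | 0 | 0 | 0
0 | 1 | 0 | 1 | 1
0 | 1 | 1 | 0 | 1
0 | 1 | 1 | 1 | 0
1 | 0 | 0 | 0 | 0
1 | 0 | 0 | 1 | 1
1 | 0 | 1 | 0 | 1
1 | 0 | 1 | 1 | 0
1 | 1 | 0 | 0 | 1
1 | 1 | 0 | 1 | 0
1 | 1 | 1 | 0 | 0
1 | 1 | 1 | 1 | 1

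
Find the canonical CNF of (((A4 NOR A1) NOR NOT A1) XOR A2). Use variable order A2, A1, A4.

(A2 OR A1 OR A4) AND (A2 OR A1 OR NOT A4) AND (NOT A2 OR NOT A1 OR A4) AND (NOT A2 OR NOT A1 OR NOT A4)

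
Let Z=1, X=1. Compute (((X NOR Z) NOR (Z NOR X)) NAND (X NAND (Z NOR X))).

Substituting: (((1 NOR 1) NOR (1 NOR 1)) NAND (1 NAND (1 NOR 1)))
= 0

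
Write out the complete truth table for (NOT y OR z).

z | y | Output
--------------
0 | 0 | 1
0 | 1 | 0
1 | 0 | 1
1 | 1 | 1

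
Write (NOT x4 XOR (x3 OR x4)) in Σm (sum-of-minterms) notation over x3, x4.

Σm(0, 1, 3) = (NOT x3 AND NOT x4) OR (NOT x3 AND x4) OR (x3 AND x4)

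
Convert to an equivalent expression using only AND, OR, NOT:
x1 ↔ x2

(x1 AND x2) OR (NOT x1 AND NOT x2)
(Biconditional = both true or both false)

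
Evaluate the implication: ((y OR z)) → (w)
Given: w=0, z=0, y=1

Antecedent ((y OR z)) = 1; consequent (w) = 0.
1 → 0 = 0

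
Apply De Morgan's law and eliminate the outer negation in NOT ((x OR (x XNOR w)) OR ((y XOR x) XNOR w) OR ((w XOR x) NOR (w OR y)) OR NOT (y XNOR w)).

NOT (x OR (x XNOR w)) AND NOT ((y XOR x) XNOR w) AND NOT ((w XOR x) NOR (w OR y)) AND (y XNOR w)
De Morgan's: NOT(OR of terms) = AND of negations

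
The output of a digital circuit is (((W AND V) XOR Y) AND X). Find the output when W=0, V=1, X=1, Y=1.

Substituting: (((0 AND 1) XOR 1) AND 1)
= 1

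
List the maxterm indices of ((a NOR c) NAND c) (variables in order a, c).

ΠM() = TRUE (no maxterms)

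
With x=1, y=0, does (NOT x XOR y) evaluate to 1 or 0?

Substituting: (NOT 1 XOR 0)
= 0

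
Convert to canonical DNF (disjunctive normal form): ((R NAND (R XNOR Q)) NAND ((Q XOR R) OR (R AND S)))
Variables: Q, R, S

(NOT Q AND NOT R AND NOT S) OR (NOT Q AND NOT R AND S) OR (Q AND R AND NOT S) OR (Q AND R AND S)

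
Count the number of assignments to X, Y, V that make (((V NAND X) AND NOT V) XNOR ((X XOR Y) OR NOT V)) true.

Satisfying assignments: (0,0,0), (0,0,1), (0,1,0), (1,0,0), (1,1,0), (1,1,1)
Count: 6 out of 8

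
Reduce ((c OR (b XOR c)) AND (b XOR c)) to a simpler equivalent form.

By absorption (E AND (E OR v) = E):
= (b XOR c)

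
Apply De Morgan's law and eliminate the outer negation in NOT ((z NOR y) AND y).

NOT (z NOR y) OR NOT y
De Morgan's: NOT(AND of terms) = OR of negations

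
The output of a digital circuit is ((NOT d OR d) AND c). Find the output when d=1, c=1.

Substituting: ((NOT 1 OR 1) AND 1)
= 1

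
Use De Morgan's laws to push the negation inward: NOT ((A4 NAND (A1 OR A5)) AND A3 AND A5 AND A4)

NOT (A4 NAND (A1 OR A5)) OR NOT A3 OR NOT A5 OR NOT A4
De Morgan's: NOT(AND of terms) = OR of negations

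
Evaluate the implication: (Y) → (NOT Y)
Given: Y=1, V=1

Antecedent (Y) = 1; consequent (NOT Y) = 0.
1 → 0 = 0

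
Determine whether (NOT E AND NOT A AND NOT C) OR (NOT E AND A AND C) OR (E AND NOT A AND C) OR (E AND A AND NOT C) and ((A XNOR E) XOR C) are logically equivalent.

Yes, they are equivalent — the two output columns agree on all 8 assignments:
E | A | C | Expression 1 | Expression 2
---------------------------------------
0 | 0 | 0 | 1 | 1
0 | 0 | 1 | 0 | 0
0 | 1 | 0 | 0 | 0
0 | 1 | 1 | 1 | 1
1 | 0 | 0 | 0 | 0
1 | 0 | 1 | 1 | 1
1 | 1 | 0 | 1 | 1
1 | 1 | 1 | 0 | 0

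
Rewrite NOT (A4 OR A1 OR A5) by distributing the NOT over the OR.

NOT A4 AND NOT A1 AND NOT A5
De Morgan's: NOT(OR of terms) = AND of negations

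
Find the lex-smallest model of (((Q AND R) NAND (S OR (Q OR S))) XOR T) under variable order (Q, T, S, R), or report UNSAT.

Q=0, T=0, S=0, R=0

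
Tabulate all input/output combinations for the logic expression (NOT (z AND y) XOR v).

v | z | y | Output
------------------
0 | 0 | 0 | 1
0 | 0 | 1 | 1
0 | 1 | 0 | 1
0 | 1 | 1 | 0
1 | 0 | 0 | 0
1 | 0 | 1 | 0
1 | 1 | 0 | 0
1 | 1 | 1 | 1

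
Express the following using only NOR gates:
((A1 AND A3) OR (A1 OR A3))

((((A1 NOR A1) NOR (A3 NOR A3)) NOR ((A1 NOR A3) NOR (A1 NOR A3))) NOR (((A1 NOR A1) NOR (A3 NOR A3)) NOR ((A1 NOR A3) NOR (A1 NOR A3))))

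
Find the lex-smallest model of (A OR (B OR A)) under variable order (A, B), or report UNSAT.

A=0, B=1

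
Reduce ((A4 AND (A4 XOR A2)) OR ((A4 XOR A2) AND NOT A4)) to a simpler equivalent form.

By distribution ((E AND v) OR (E AND NOT v) = E):
= (A4 XOR A2)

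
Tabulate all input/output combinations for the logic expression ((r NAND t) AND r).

r | t | Output
--------------
0 | 0 | 0
0 | 1 | 0
1 | 0 | 1
1 | 1 | 0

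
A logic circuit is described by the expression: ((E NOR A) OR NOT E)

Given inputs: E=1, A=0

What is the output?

Substituting: ((1 NOR 0) OR NOT 1)
= 0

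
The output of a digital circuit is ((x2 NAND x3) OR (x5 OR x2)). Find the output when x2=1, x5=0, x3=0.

Substituting: ((1 NAND 0) OR (0 OR 1))
= 1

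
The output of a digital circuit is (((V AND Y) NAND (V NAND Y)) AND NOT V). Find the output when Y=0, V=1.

Substituting: (((1 AND 0) NAND (1 NAND 0)) AND NOT 1)
= 0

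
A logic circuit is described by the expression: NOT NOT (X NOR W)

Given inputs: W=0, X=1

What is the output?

Substituting: NOT NOT (1 NOR 0)
= 0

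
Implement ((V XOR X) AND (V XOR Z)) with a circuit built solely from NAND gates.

((((V NAND (V NAND X)) NAND (X NAND (V NAND X))) NAND ((V NAND (V NAND Z)) NAND (Z NAND (V NAND Z)))) NAND (((V NAND (V NAND X)) NAND (X NAND (V NAND X))) NAND ((V NAND (V NAND Z)) NAND (Z NAND (V NAND Z)))))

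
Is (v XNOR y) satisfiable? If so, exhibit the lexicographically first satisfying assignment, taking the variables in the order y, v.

y=0, v=0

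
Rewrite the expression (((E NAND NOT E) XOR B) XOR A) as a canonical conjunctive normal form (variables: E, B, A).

(E OR B OR NOT A) AND (E OR NOT B OR A) AND (NOT E OR B OR NOT A) AND (NOT E OR NOT B OR A)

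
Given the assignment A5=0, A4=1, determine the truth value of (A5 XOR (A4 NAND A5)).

Substituting: (0 XOR (1 NAND 0))
= 1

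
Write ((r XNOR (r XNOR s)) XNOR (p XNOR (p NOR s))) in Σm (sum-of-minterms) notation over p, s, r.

Σm(0, 1, 2, 3, 4, 5) = (NOT p AND NOT s AND NOT r) OR (NOT p AND NOT s AND r) OR (NOT p AND s AND NOT r) OR (NOT p AND s AND r) OR (p AND NOT s AND NOT r) OR (p AND NOT s AND r)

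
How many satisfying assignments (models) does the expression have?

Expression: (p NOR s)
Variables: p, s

Satisfying assignments: (0,0)
Count: 1 out of 4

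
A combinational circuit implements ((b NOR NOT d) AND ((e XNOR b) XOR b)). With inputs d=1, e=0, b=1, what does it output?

Substituting: ((1 NOR NOT 1) AND ((0 XNOR 1) XOR 1))
= 0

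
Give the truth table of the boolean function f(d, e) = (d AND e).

d | e | Output
--------------
0 | 0 | 0
0 | 1 | 0
1 | 0 | 0
1 | 1 | 1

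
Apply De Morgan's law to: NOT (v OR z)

NOT v AND NOT z
De Morgan's: NOT(OR of terms) = AND of negations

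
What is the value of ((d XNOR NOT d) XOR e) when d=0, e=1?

Substituting: ((0 XNOR NOT 0) XOR 1)
= 1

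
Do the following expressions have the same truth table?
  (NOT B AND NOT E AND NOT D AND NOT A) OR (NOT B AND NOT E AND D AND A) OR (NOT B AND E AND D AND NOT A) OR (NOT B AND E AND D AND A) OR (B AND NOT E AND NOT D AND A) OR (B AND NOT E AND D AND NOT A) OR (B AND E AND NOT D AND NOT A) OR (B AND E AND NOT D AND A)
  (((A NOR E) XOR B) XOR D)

Yes, they are equivalent — the two output columns agree on all 16 assignments:
B | E | D | A | Expression 1 | Expression 2
-------------------------------------------
0 | 0 | 0 | 0 | 1 | 1
0 | 0 | 0 | 1 | 0 | 0
0 | 0 | 1 | 0 | 0 | 0
0 | 0 | 1 | 1 | 1 | 1
0 | 1 | 0 | 0 | 0 | 0
0 | 1 | 0 | 1 | 0 | 0
0 | 1 | 1 | 0 | 1 | 1
0 | 1 | 1 | 1 | 1 | 1
1 | 0 | 0 | 0 | 0 | 0
1 | 0 | 0 | 1 | 1 | 1
1 | 0 | 1 | 0 | 1 | 1
1 | 0 | 1 | 1 | 0 | 0
1 | 1 | 0 | 0 | 1 | 1
1 | 1 | 0 | 1 | 1 | 1
1 | 1 | 1 | 0 | 0 | 0
1 | 1 | 1 | 1 | 0 | 0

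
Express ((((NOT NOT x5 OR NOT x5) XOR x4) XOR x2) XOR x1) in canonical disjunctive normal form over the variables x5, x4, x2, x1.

(NOT x5 AND NOT x4 AND NOT x2 AND NOT x1) OR (NOT x5 AND NOT x4 AND x2 AND x1) OR (NOT x5 AND x4 AND NOT x2 AND x1) OR (NOT x5 AND x4 AND x2 AND NOT x1) OR (x5 AND NOT x4 AND NOT x2 AND NOT x1) OR (x5 AND NOT x4 AND x2 AND x1) OR (x5 AND x4 AND NOT x2 AND x1) OR (x5 AND x4 AND x2 AND NOT x1)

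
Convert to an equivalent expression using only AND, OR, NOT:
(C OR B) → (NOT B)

NOT (C OR B) OR (NOT B)
(Implication elimination: A → B = NOT A OR B)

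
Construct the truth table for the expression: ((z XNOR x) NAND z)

x | z | Output
--------------
0 | 0 | 1
0 | 1 | 1
1 | 0 | 1
1 | 1 | 0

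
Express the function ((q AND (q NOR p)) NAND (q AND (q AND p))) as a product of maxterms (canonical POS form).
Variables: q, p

ΠM() = TRUE (no maxterms)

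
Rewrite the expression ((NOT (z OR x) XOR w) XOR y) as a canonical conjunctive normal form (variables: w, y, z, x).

(w OR y OR z OR NOT x) AND (w OR y OR NOT z OR x) AND (w OR y OR NOT z OR NOT x) AND (w OR NOT y OR z OR x) AND (NOT w OR y OR z OR x) AND (NOT w OR NOT y OR z OR NOT x) AND (NOT w OR NOT y OR NOT z OR x) AND (NOT w OR NOT y OR NOT z OR NOT x)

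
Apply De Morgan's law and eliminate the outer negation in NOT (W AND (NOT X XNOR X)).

NOT W OR NOT (NOT X XNOR X)
De Morgan's: NOT(AND of terms) = OR of negations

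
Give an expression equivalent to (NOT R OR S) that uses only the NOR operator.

(((R NOR R) NOR S) NOR ((R NOR R) NOR S))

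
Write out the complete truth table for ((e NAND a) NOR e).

a | e | Output
--------------
0 | 0 | 0
0 | 1 | 0
1 | 0 | 0
1 | 1 | 0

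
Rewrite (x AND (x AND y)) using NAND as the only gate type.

((x NAND ((x NAND y) NAND (x NAND y))) NAND (x NAND ((x NAND y) NAND (x NAND y))))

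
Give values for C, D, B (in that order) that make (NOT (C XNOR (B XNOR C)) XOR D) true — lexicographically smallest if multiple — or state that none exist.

C=0, D=0, B=0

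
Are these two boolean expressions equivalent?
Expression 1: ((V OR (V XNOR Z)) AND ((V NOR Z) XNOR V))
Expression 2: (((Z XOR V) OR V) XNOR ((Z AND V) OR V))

No. Counterexample: with V=0, Z=0, Expression 1 = 0 but Expression 2 = 1.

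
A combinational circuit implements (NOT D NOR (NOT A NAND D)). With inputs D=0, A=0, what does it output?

Substituting: (NOT 0 NOR (NOT 0 NAND 0))
= 0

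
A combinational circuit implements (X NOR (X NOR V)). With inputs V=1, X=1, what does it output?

Substituting: (1 NOR (1 NOR 1))
= 0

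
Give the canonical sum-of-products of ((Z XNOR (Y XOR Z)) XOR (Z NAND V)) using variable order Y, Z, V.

Σm(3, 4, 5, 6) = (NOT Y AND Z AND V) OR (Y AND NOT Z AND NOT V) OR (Y AND NOT Z AND V) OR (Y AND Z AND NOT V)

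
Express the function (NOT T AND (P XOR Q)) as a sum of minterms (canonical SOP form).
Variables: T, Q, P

Σm(1, 2) = (NOT T AND NOT Q AND P) OR (NOT T AND Q AND NOT P)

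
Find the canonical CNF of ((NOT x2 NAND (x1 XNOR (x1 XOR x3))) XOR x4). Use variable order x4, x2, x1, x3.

(x4 OR x2 OR x1 OR x3) AND (x4 OR x2 OR NOT x1 OR x3) AND (NOT x4 OR x2 OR x1 OR NOT x3) AND (NOT x4 OR x2 OR NOT x1 OR NOT x3) AND (NOT x4 OR NOT x2 OR x1 OR x3) AND (NOT x4 OR NOT x2 OR x1 OR NOT x3) AND (NOT x4 OR NOT x2 OR NOT x1 OR x3) AND (NOT x4 OR NOT x2 OR NOT x1 OR NOT x3)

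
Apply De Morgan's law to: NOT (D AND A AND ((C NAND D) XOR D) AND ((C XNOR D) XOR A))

NOT D OR NOT A OR NOT ((C NAND D) XOR D) OR NOT ((C XNOR D) XOR A)
De Morgan's: NOT(AND of terms) = OR of negations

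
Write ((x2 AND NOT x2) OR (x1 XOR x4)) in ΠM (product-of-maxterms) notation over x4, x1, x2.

ΠM(0, 1, 6, 7) = (x4 OR x1 OR x2) AND (x4 OR x1 OR NOT x2) AND (NOT x4 OR NOT x1 OR x2) AND (NOT x4 OR NOT x1 OR NOT x2)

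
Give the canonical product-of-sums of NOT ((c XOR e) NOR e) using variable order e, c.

ΠM(0) = (e OR c)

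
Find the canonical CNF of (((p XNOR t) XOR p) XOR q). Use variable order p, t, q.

(p OR t OR NOT q) AND (p OR NOT t OR q) AND (NOT p OR t OR NOT q) AND (NOT p OR NOT t OR q)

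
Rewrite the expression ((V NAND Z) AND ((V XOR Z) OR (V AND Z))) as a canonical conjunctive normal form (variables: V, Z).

(V OR Z) AND (NOT V OR NOT Z)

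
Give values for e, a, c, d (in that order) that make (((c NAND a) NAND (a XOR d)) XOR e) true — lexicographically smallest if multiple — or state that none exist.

e=0, a=0, c=0, d=0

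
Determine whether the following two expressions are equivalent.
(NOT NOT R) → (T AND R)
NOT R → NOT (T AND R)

No, Inverse is not equivalent to original (counterexample: R=1, T=0)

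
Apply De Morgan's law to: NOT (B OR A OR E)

NOT B AND NOT A AND NOT E
De Morgan's: NOT(OR of terms) = AND of negations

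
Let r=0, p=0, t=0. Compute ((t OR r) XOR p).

Substituting: ((0 OR 0) XOR 0)
= 0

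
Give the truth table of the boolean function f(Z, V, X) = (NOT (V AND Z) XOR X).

Z | V | X | Output
------------------
0 | 0 | 0 | 1
0 | 0 | 1 | 0
0 | 1 | 0 | 1
0 | 1 | 1 | 0
1 | 0 | 0 | 1
1 | 0 | 1 | 0
1 | 1 | 0 | 0
1 | 1 | 1 | 1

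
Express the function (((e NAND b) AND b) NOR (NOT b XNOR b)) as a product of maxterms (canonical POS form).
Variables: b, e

ΠM(2) = (NOT b OR e)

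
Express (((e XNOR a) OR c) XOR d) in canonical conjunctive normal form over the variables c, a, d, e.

(c OR a OR d OR NOT e) AND (c OR a OR NOT d OR e) AND (c OR NOT a OR d OR e) AND (c OR NOT a OR NOT d OR NOT e) AND (NOT c OR a OR NOT d OR e) AND (NOT c OR a OR NOT d OR NOT e) AND (NOT c OR NOT a OR NOT d OR e) AND (NOT c OR NOT a OR NOT d OR NOT e)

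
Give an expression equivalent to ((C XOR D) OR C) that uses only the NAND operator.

((((C NAND (C NAND D)) NAND (D NAND (C NAND D))) NAND ((C NAND (C NAND D)) NAND (D NAND (C NAND D)))) NAND (C NAND C))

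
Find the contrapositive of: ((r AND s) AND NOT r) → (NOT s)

Contrapositive: s → NOT ((r AND s) AND NOT r)
Note: A statement and its contrapositive are logically equivalent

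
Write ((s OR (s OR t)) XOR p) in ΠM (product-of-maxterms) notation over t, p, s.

ΠM(0, 3, 6, 7) = (t OR p OR s) AND (t OR NOT p OR NOT s) AND (NOT t OR NOT p OR s) AND (NOT t OR NOT p OR NOT s)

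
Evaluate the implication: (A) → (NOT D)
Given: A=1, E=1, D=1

Antecedent (A) = 1; consequent (NOT D) = 0.
1 → 0 = 0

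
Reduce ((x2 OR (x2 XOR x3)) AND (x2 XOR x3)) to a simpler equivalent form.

By absorption (E AND (E OR v) = E):
= (x2 XOR x3)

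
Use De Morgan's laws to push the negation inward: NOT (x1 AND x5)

NOT x1 OR NOT x5
De Morgan's: NOT(AND of terms) = OR of negations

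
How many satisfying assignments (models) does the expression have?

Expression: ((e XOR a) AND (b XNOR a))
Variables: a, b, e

Satisfying assignments: (0,0,1), (1,1,0)
Count: 2 out of 8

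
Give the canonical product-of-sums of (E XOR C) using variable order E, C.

ΠM(0, 3) = (E OR C) AND (NOT E OR NOT C)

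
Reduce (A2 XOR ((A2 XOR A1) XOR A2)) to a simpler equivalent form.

By XOR self-cancellation ((E XOR v) XOR v = E):
= (A2 XOR A1)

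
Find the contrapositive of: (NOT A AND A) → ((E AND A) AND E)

Contrapositive: NOT ((E AND A) AND E) → NOT (NOT A AND A)
Note: A statement and its contrapositive are logically equivalent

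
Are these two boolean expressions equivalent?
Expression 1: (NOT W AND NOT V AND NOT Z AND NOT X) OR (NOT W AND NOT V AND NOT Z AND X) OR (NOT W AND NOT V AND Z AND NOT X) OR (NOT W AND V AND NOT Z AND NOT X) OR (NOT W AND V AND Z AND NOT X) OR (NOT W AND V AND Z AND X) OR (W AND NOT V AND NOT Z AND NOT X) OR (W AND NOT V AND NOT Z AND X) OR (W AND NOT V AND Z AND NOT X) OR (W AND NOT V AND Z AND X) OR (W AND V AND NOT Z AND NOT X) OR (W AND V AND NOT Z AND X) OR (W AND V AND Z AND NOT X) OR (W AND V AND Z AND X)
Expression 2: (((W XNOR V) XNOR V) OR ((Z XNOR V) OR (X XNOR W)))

Yes, they are equivalent — the two output columns agree on all 16 assignments:
W | V | Z | X | Expression 1 | Expression 2
-------------------------------------------
0 | 0 | 0 | 0 | 1 | 1
0 | 0 | 0 | 1 | 1 | 1
0 | 0 | 1 | 0 | 1 | 1
0 | 0 | 1 | 1 | 0 | 0
0 | 1 | 0 | 0 | 1 | 1
0 | 1 | 0 | 1 | 0 | 0
0 | 1 | 1 | 0 | 1 | 1
0 | 1 | 1 | 1 | 1 | 1
1 | 0 | 0 | 0 | 1 | 1
1 | 0 | 0 | 1 | 1 | 1
1 | 0 | 1 | 0 | 1 | 1
1 | 0 | 1 | 1 | 1 | 1
1 | 1 | 0 | 0 | 1 | 1
1 | 1 | 0 | 1 | 1 | 1
1 | 1 | 1 | 0 | 1 | 1
1 | 1 | 1 | 1 | 1 | 1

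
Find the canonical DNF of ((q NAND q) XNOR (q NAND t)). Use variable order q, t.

(NOT q AND NOT t) OR (NOT q AND t) OR (q AND t)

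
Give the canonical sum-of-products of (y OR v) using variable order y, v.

Σm(1, 2, 3) = (NOT y AND v) OR (y AND NOT v) OR (y AND v)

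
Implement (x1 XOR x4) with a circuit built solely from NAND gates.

((x1 NAND (x1 NAND x4)) NAND (x4 NAND (x1 NAND x4)))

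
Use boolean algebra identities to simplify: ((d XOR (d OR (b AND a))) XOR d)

By XOR self-cancellation ((E XOR v) XOR v = E):
= (d OR (b AND a))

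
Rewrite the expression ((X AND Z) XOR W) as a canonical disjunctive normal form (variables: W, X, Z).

(NOT W AND X AND Z) OR (W AND NOT X AND NOT Z) OR (W AND NOT X AND Z) OR (W AND X AND NOT Z)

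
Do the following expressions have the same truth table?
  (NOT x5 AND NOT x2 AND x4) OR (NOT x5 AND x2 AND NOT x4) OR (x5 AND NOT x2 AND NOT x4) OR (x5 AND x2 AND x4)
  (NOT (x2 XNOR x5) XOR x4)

Yes, they are equivalent — the two output columns agree on all 8 assignments:
x5 | x2 | x4 | Expression 1 | Expression 2
------------------------------------------
0 | 0 | 0 | 0 | 0
0 | 0 | 1 | 1 | 1
0 | 1 | 0 | 1 | 1
0 | 1 | 1 | 0 | 0
1 | 0 | 0 | 1 | 1
1 | 0 | 1 | 0 | 0
1 | 1 | 0 | 0 | 0
1 | 1 | 1 | 1 | 1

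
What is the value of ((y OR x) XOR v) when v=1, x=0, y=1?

Substituting: ((1 OR 0) XOR 1)
= 0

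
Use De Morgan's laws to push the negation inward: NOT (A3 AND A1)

NOT A3 OR NOT A1
De Morgan's: NOT(AND of terms) = OR of negations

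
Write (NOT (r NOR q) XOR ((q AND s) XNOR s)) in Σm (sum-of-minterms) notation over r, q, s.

Σm(0, 5) = (NOT r AND NOT q AND NOT s) OR (r AND NOT q AND s)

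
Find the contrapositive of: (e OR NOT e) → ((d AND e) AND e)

Contrapositive: NOT ((d AND e) AND e) → NOT (e OR NOT e)
Note: A statement and its contrapositive are logically equivalent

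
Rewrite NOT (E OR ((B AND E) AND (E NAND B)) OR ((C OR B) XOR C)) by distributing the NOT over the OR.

NOT E AND NOT ((B AND E) AND (E NAND B)) AND NOT ((C OR B) XOR C)
De Morgan's: NOT(OR of terms) = AND of negations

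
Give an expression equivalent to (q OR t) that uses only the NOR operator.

((q NOR t) NOR (q NOR t))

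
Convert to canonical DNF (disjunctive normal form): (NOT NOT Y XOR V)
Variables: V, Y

(NOT V AND Y) OR (V AND NOT Y)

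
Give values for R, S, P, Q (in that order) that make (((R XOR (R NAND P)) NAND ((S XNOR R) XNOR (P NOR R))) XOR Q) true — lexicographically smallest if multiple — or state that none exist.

R=0, S=0, P=0, Q=1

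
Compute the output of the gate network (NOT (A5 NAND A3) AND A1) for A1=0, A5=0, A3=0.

Substituting: (NOT (0 NAND 0) AND 0)
= 0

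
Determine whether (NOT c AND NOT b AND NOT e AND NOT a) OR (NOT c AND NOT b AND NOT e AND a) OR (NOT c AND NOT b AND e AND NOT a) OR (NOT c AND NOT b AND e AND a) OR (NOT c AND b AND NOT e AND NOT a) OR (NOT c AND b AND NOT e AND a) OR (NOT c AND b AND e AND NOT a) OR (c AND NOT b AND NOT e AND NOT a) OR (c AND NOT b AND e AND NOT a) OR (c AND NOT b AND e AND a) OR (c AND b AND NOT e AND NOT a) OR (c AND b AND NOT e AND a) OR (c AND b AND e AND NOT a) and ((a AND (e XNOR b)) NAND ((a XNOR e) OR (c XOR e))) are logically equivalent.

Yes, they are equivalent — the two output columns agree on all 16 assignments:
c | b | e | a | Expression 1 | Expression 2
-------------------------------------------
0 | 0 | 0 | 0 | 1 | 1
0 | 0 | 0 | 1 | 1 | 1
0 | 0 | 1 | 0 | 1 | 1
0 | 0 | 1 | 1 | 1 | 1
0 | 1 | 0 | 0 | 1 | 1
0 | 1 | 0 | 1 | 1 | 1
0 | 1 | 1 | 0 | 1 | 1
0 | 1 | 1 | 1 | 0 | 0
1 | 0 | 0 | 0 | 1 | 1
1 | 0 | 0 | 1 | 0 | 0
1 | 0 | 1 | 0 | 1 | 1
1 | 0 | 1 | 1 | 1 | 1
1 | 1 | 0 | 0 | 1 | 1
1 | 1 | 0 | 1 | 1 | 1
1 | 1 | 1 | 0 | 1 | 1
1 | 1 | 1 | 1 | 0 | 0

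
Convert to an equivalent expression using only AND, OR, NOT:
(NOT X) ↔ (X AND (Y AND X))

((NOT X) AND (X AND (Y AND X))) OR (X AND NOT (X AND (Y AND X)))
(Biconditional = both true or both false)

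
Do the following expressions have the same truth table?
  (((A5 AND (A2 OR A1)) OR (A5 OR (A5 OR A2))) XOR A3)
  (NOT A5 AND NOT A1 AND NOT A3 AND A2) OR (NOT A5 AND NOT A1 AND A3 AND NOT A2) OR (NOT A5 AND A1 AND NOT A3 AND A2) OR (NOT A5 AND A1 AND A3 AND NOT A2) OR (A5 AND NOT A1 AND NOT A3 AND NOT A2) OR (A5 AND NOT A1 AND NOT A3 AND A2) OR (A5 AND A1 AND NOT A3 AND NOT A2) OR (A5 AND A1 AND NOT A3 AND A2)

Yes, they are equivalent — the two output columns agree on all 16 assignments:
A5 | A1 | A3 | A2 | Expression 1 | Expression 2
-----------------------------------------------
0 | 0 | 0 | 0 | 0 | 0
0 | 0 | 0 | 1 | 1 | 1
0 | 0 | 1 | 0 | 1 | 1
0 | 0 | 1 | 1 | 0 | 0
0 | 1 | 0 | 0 | 0 | 0
0 | 1 | 0 | 1 | 1 | 1
0 | 1 | 1 | 0 | 1 | 1
0 | 1 | 1 | 1 | 0 | 0
1 | 0 | 0 | 0 | 1 | 1
1 | 0 | 0 | 1 | 1 | 1
1 | 0 | 1 | 0 | 0 | 0
1 | 0 | 1 | 1 | 0 | 0
1 | 1 | 0 | 0 | 1 | 1
1 | 1 | 0 | 1 | 1 | 1
1 | 1 | 1 | 0 | 0 | 0
1 | 1 | 1 | 1 | 0 | 0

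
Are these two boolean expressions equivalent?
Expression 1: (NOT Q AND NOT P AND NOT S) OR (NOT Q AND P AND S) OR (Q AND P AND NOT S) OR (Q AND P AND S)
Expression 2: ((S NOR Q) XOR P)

Yes, they are equivalent — the two output columns agree on all 8 assignments:
Q | P | S | Expression 1 | Expression 2
---------------------------------------
0 | 0 | 0 | 1 | 1
0 | 0 | 1 | 0 | 0
0 | 1 | 0 | 0 | 0
0 | 1 | 1 | 1 | 1
1 | 0 | 0 | 0 | 0
1 | 0 | 1 | 0 | 0
1 | 1 | 0 | 1 | 1
1 | 1 | 1 | 1 | 1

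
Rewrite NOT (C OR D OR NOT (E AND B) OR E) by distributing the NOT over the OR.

NOT C AND NOT D AND (E AND B) AND NOT E
De Morgan's: NOT(OR of terms) = AND of negations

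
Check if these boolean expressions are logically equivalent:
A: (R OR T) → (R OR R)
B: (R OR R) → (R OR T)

No, Converse is not equivalent to original (counterexample: T=1, R=0)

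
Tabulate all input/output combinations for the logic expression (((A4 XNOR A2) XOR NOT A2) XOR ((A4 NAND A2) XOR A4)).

A2 | A4 | Output
----------------
0 | 0 | 1
0 | 1 | 1
1 | 0 | 1
1 | 1 | 0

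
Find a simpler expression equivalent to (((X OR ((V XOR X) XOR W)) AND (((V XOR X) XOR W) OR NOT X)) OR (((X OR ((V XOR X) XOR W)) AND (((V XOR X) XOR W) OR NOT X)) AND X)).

By absorption (E OR (E AND v) = E) then distribution ((E OR v) AND (E OR NOT v) = E):
= ((V XOR X) XOR W)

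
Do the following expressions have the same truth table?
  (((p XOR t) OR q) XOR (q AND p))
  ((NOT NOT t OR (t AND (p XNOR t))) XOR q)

No. Counterexample: with q=0, t=0, p=1, Expression 1 = 1 but Expression 2 = 0.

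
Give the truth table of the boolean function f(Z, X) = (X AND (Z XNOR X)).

Z | X | Output
--------------
0 | 0 | 0
0 | 1 | 0
1 | 0 | 0
1 | 1 | 1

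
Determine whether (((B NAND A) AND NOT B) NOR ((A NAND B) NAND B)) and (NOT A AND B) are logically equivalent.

Yes, they are equivalent — the two output columns agree on all 4 assignments:
A | B | Expression 1 | Expression 2
-----------------------------------
0 | 0 | 0 | 0
0 | 1 | 1 | 1
1 | 0 | 0 | 0
1 | 1 | 0 | 0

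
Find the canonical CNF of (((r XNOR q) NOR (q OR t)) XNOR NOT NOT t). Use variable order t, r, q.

(t OR NOT r OR q) AND (NOT t OR r OR q) AND (NOT t OR r OR NOT q) AND (NOT t OR NOT r OR q) AND (NOT t OR NOT r OR NOT q)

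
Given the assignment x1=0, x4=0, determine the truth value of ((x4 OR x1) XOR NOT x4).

Substituting: ((0 OR 0) XOR NOT 0)
= 1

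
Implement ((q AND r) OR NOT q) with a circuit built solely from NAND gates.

((((q NAND r) NAND (q NAND r)) NAND ((q NAND r) NAND (q NAND r))) NAND ((q NAND q) NAND (q NAND q)))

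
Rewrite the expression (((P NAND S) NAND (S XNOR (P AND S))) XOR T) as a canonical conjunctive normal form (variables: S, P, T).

(S OR P OR T) AND (S OR NOT P OR T) AND (NOT S OR P OR NOT T) AND (NOT S OR NOT P OR NOT T)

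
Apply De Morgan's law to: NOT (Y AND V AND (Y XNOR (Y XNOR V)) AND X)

NOT Y OR NOT V OR NOT (Y XNOR (Y XNOR V)) OR NOT X
De Morgan's: NOT(AND of terms) = OR of negations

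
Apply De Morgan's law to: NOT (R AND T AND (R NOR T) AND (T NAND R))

NOT R OR NOT T OR NOT (R NOR T) OR NOT (T NAND R)
De Morgan's: NOT(AND of terms) = OR of negations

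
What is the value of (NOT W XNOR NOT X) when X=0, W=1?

Substituting: (NOT 1 XNOR NOT 0)
= 0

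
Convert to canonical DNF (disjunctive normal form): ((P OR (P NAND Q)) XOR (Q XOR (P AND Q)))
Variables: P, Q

(NOT P AND NOT Q) OR (P AND NOT Q) OR (P AND Q)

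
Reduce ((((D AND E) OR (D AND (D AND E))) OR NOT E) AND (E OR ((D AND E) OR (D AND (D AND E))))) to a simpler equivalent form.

By distribution ((E OR v) AND (E OR NOT v) = E) then absorption (E OR (E AND v) = E):
= (D AND E)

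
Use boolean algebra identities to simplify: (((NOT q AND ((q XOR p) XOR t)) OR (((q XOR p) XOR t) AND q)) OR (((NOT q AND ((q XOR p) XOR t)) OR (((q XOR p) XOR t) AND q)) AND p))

By absorption (E OR (E AND v) = E) then distribution ((E AND v) OR (E AND NOT v) = E):
= ((q XOR p) XOR t)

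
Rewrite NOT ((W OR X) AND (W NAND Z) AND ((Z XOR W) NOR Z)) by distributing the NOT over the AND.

NOT (W OR X) OR NOT (W NAND Z) OR NOT ((Z XOR W) NOR Z)
De Morgan's: NOT(AND of terms) = OR of negations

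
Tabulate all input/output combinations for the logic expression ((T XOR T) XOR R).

T | R | Output
--------------
0 | 0 | 0
0 | 1 | 1
1 | 0 | 0
1 | 1 | 1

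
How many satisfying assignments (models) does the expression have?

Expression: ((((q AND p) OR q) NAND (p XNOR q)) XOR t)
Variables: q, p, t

Satisfying assignments: (0,0,0), (0,1,0), (1,0,0), (1,1,1)
Count: 4 out of 8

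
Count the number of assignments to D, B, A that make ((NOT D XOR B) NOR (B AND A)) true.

Satisfying assignments: (0,1,0), (1,0,0), (1,0,1)
Count: 3 out of 8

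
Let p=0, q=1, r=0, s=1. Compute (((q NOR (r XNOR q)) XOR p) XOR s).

Substituting: (((1 NOR (0 XNOR 1)) XOR 0) XOR 1)
= 1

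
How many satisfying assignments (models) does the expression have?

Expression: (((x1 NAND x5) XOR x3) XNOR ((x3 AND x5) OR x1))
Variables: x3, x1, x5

Satisfying assignments: (0,1,0), (1,0,0), (1,1,1)
Count: 3 out of 8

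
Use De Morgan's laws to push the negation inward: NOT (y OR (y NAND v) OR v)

NOT y AND NOT (y NAND v) AND NOT v
De Morgan's: NOT(OR of terms) = AND of negations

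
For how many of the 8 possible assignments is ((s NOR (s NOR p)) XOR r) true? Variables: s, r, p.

Satisfying assignments: (0,0,1), (0,1,0), (1,1,0), (1,1,1)
Count: 4 out of 8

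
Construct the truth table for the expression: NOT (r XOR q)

q | r | Output
--------------
0 | 0 | 1
0 | 1 | 0
1 | 0 | 0
1 | 1 | 1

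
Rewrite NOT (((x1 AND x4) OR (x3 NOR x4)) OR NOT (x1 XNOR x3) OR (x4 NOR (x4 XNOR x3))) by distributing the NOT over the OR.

NOT ((x1 AND x4) OR (x3 NOR x4)) AND (x1 XNOR x3) AND NOT (x4 NOR (x4 XNOR x3))
De Morgan's: NOT(OR of terms) = AND of negations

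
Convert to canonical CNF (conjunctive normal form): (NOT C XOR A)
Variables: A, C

(A OR NOT C) AND (NOT A OR C)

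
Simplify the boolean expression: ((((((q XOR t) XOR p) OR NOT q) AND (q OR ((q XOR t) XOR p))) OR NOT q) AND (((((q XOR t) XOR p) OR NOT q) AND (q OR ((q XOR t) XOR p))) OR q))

By distribution ((E OR v) AND (E OR NOT v) = E) then distribution ((E OR v) AND (E OR NOT v) = E):
= ((q XOR t) XOR p)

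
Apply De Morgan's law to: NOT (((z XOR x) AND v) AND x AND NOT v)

NOT ((z XOR x) AND v) OR NOT x OR v
De Morgan's: NOT(AND of terms) = OR of negations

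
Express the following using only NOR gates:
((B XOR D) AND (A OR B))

((((((B NOR D) NOR (B NOR D)) NOR ((B NOR D) NOR (B NOR D))) NOR ((((B NOR B) NOR (D NOR D)) NOR ((B NOR B) NOR (D NOR D))) NOR (((B NOR B) NOR (D NOR D)) NOR ((B NOR B) NOR (D NOR D))))) NOR ((((B NOR D) NOR (B NOR D)) NOR ((B NOR D) NOR (B NOR D))) NOR ((((B NOR B) NOR (D NOR D)) NOR ((B NOR B) NOR (D NOR D))) NOR (((B NOR B) NOR (D NOR D)) NOR ((B NOR B) NOR (D NOR D)))))) NOR (((A NOR B) NOR (A NOR B)) NOR ((A NOR B) NOR (A NOR B))))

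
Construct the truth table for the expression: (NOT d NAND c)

c | d | Output
--------------
0 | 0 | 1
0 | 1 | 1
1 | 0 | 0
1 | 1 | 1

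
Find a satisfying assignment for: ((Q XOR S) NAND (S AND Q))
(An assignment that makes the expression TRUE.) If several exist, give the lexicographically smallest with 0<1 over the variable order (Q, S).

Q=0, S=0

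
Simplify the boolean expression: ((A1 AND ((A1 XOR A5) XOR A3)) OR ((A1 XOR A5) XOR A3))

By absorption (E OR (E AND v) = E):
= ((A1 XOR A5) XOR A3)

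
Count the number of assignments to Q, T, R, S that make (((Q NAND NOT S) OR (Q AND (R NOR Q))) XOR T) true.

Satisfying assignments: (0,0,0,0), (0,0,0,1), (0,0,1,0), (0,0,1,1), (1,0,0,1), (1,0,1,1), (1,1,0,0), (1,1,1,0)
Count: 8 out of 16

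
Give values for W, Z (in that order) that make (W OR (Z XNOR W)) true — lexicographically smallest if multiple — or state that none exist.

W=0, Z=0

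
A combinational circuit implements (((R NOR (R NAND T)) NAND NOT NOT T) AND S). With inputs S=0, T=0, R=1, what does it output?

Substituting: (((1 NOR (1 NAND 0)) NAND NOT NOT 0) AND 0)
= 0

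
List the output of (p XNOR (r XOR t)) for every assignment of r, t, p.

r | t | p | Output
------------------
0 | 0 | 0 | 1
0 | 0 | 1 | 0
0 | 1 | 0 | 0
0 | 1 | 1 | 1
1 | 0 | 0 | 0
1 | 0 | 1 | 1
1 | 1 | 0 | 1
1 | 1 | 1 | 0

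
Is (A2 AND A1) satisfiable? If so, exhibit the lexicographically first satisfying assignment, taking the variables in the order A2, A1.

A2=1, A1=1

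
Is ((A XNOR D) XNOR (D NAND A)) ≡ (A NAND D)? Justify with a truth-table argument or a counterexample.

No. Counterexample: with D=0, A=1, Expression 1 = 0 but Expression 2 = 1.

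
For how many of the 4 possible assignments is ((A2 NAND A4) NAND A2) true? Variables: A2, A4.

Satisfying assignments: (0,0), (0,1), (1,1)
Count: 3 out of 4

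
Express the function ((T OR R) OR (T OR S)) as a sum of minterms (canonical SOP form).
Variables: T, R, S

Σm(1, 2, 3, 4, 5, 6, 7) = (NOT T AND NOT R AND S) OR (NOT T AND R AND NOT S) OR (NOT T AND R AND S) OR (T AND NOT R AND NOT S) OR (T AND NOT R AND S) OR (T AND R AND NOT S) OR (T AND R AND S)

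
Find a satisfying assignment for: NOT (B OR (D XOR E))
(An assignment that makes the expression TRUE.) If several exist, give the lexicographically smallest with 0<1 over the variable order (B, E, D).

B=0, E=0, D=0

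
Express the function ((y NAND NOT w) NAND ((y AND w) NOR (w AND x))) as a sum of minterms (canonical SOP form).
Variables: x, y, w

Σm(2, 3, 5, 6, 7) = (NOT x AND y AND NOT w) OR (NOT x AND y AND w) OR (x AND NOT y AND w) OR (x AND y AND NOT w) OR (x AND y AND w)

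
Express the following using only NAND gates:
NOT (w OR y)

(((w NAND w) NAND (y NAND y)) NAND ((w NAND w) NAND (y NAND y)))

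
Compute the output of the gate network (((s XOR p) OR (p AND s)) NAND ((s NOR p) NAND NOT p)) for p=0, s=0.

Substituting: (((0 XOR 0) OR (0 AND 0)) NAND ((0 NOR 0) NAND NOT 0))
= 1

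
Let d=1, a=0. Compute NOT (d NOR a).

Substituting: NOT (1 NOR 0)
= 1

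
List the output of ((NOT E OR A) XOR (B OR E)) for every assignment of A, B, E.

A | B | E | Output
------------------
0 | 0 | 0 | 1
0 | 0 | 1 | 1
0 | 1 | 0 | 0
0 | 1 | 1 | 1
1 | 0 | 0 | 1
1 | 0 | 1 | 0
1 | 1 | 0 | 0
1 | 1 | 1 | 0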